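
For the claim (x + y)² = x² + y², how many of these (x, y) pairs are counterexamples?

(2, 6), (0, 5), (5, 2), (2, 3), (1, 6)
4

Testing each pair:
(2, 6): LHS = 64, RHS = 40 → counterexample
(0, 5): LHS = 25, RHS = 25 → satisfies claim
(5, 2): LHS = 49, RHS = 29 → counterexample
(2, 3): LHS = 25, RHS = 13 → counterexample
(1, 6): LHS = 49, RHS = 37 → counterexample

That makes 4 counterexamples.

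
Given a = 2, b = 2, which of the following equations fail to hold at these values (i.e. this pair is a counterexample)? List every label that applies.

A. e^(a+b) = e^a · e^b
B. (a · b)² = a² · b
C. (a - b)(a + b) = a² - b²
Evaluating each claim at the given values:
A. LHS = e^4 ≈ 54.6, RHS = e^4 ≈ 54.6 → holds here (LHS = RHS)
B. LHS = 16, RHS = 8 → fails here (LHS ≠ RHS)
C. LHS = 0, RHS = 0 → holds here (LHS = RHS)

Answer: B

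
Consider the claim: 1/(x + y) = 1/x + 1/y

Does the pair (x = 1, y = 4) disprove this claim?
Yes

Substituting x = 1, y = 4:
LHS = 1/(1 + 4) = 1/5
RHS = 1/1 + 1/4 = 5/4

Since LHS ≠ RHS, this pair disproves the claim.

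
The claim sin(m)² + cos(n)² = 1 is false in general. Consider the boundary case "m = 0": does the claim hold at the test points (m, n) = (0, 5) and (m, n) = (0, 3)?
No, fails at both test points

At (0, 5): LHS = cos(5)² ≈ 0.08046 ≠ RHS = 1
At (0, 3): LHS = cos(3)² ≈ 0.9801 ≠ RHS = 1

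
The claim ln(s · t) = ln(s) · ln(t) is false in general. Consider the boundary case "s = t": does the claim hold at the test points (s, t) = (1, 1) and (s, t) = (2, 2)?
Only at (1, 1)

At (1, 1): LHS = 0, RHS = 0 → equal
At (2, 2): LHS = ln(4) ≈ 1.386 ≠ RHS = ln(2)² ≈ 0.4805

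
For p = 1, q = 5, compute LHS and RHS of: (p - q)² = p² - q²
LHS = (1 - 5)² = 16
RHS = 1² - 5² = -24

LHS ≠ RHS, so the equation does not hold here.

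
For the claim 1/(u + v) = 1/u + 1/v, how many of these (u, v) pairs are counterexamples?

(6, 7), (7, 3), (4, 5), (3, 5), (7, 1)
Testing each pair:
(6, 7): LHS = 1/13, RHS = 13/42 → counterexample
(7, 3): LHS = 1/10, RHS = 10/21 → counterexample
(4, 5): LHS = 1/9, RHS = 9/20 → counterexample
(3, 5): LHS = 1/8, RHS = 8/15 → counterexample
(7, 1): LHS = 1/8, RHS = 8/7 → counterexample

That makes 5 counterexamples.

Answer: 5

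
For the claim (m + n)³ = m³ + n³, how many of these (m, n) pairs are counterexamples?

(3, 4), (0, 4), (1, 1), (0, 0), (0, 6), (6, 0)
2

Testing each pair:
(3, 4): LHS = 343, RHS = 91 → counterexample
(0, 4): LHS = 64, RHS = 64 → satisfies claim
(1, 1): LHS = 8, RHS = 2 → counterexample
(0, 0): LHS = 0, RHS = 0 → satisfies claim
(0, 6): LHS = 216, RHS = 216 → satisfies claim
(6, 0): LHS = 216, RHS = 216 → satisfies claim

That makes 2 counterexamples.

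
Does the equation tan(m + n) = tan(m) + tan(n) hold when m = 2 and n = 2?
Substituting m = 2, n = 2:

LHS = tan(2 + 2) = tan(4) ≈ 1.158
RHS = tan(2) + tan(2) = 2·tan(2) ≈ -4.37

LHS ≠ RHS, so the equation does not hold at this point.

Answer: Fails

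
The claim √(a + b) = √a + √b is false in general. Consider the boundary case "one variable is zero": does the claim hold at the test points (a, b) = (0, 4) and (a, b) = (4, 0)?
Yes, holds at both test points

At (0, 4): LHS = 2, RHS = 2 → equal
At (4, 0): LHS = 2, RHS = 2 → equal

So the claim does hold at both of these boundary points, even though it is not an identity.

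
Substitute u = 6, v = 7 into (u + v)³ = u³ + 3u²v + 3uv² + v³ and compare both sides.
LHS = (6 + 7)³ = 2197
RHS = 6³ + 3·6²·7 + 3·6·7² + 7³ = 2197

LHS = RHS: the two sides agree.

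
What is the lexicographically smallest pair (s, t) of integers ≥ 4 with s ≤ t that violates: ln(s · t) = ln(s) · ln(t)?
(s, t) = (4, 4)

Substituting (4, 4) into the claim:
LHS = ln(4 · 4) = ln(16) ≈ 2.773
RHS = ln(4) · ln(4) = ln(4)² ≈ 1.922

Since LHS ≠ RHS, this pair disproves the claim, and no lexicographically smaller pair (s ≤ t, integers ≥ 4) does.

For instance (4, 6) is also a counterexample (LHS = ln(24) ≈ 3.178, RHS = ln(4)·ln(6) ≈ 2.484), but it's lexicographically larger.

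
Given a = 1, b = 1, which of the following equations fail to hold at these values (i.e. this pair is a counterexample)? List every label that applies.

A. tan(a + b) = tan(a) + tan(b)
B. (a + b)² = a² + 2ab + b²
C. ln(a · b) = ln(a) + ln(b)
Evaluating each claim at the given values:
A. LHS = tan(2) ≈ -2.185, RHS = 2·tan(1) ≈ 3.115 → fails here (LHS ≠ RHS)
B. LHS = 4, RHS = 4 → holds here (LHS = RHS)
C. LHS = 0, RHS = 0 → holds here (LHS = RHS)

Answer: A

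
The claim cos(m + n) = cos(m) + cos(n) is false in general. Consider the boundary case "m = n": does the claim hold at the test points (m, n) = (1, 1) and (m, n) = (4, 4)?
No, fails at both test points

At (1, 1): LHS = cos(2) ≈ -0.4161 ≠ RHS = 2·cos(1) ≈ 1.081
At (4, 4): LHS = cos(8) ≈ -0.1455 ≠ RHS = 2·cos(4) ≈ -1.307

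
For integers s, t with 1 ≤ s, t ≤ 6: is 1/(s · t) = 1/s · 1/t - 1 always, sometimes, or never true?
The claim fails for every pair in the range. For instance at (s, t) = (4, 6): LHS = 1/24, RHS = -23/24.

Answer: Never true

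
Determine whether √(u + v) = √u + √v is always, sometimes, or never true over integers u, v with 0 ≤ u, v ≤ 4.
Sometimes true

It holds at (u, v) = (4, 0) (both sides equal 2), but fails at (u, v) = (4, 1) (LHS = √(5) ≈ 2.236, RHS = 3).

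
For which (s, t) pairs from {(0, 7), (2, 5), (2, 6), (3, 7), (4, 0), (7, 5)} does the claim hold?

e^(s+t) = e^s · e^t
All pairs

Testing each pair:
(0, 7): LHS = e^7 ≈ 1097, RHS = e^7 ≈ 1097 → holds
(2, 5): LHS = e^7 ≈ 1097, RHS = e^7 ≈ 1097 → holds
(2, 6): LHS = e^8 ≈ 2981, RHS = e^8 ≈ 2981 → holds
(3, 7): LHS = e^10 ≈ 22026.5, RHS = e^10 ≈ 22026.5 → holds
(4, 0): LHS = e^4 ≈ 54.6, RHS = e^4 ≈ 54.6 → holds
(7, 5): LHS = e^12 ≈ 162754.8, RHS = e^12 ≈ 162754.8 → holds

Every pair satisfies the claim.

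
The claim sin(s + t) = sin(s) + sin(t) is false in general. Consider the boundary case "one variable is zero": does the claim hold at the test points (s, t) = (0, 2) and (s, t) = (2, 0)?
Yes, holds at both test points

At (0, 2): LHS = sin(2) ≈ 0.9093, RHS = sin(2) ≈ 0.9093 → equal
At (2, 0): LHS = sin(2) ≈ 0.9093, RHS = sin(2) ≈ 0.9093 → equal

So the claim does hold at both of these boundary points, even though it is not an identity.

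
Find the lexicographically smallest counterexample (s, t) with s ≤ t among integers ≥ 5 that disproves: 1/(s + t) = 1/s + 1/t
Substituting (5, 5) into the claim:
LHS = 1/(5 + 5) = 1/10
RHS = 1/5 + 1/5 = 2/5

Since LHS ≠ RHS, this pair disproves the claim, and no lexicographically smaller pair (s ≤ t, integers ≥ 5) does.

For instance (8, 10) is also a counterexample (LHS = 1/18, RHS = 9/40), but it's lexicographically larger.

Answer: (s, t) = (5, 5)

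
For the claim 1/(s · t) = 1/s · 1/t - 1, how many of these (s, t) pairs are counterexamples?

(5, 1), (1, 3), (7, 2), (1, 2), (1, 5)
5

Testing each pair:
(5, 1): LHS = 1/5, RHS = -4/5 → counterexample
(1, 3): LHS = 1/3, RHS = -2/3 → counterexample
(7, 2): LHS = 1/14, RHS = -13/14 → counterexample
(1, 2): LHS = 1/2, RHS = -1/2 → counterexample
(1, 5): LHS = 1/5, RHS = -4/5 → counterexample

That makes 5 counterexamples.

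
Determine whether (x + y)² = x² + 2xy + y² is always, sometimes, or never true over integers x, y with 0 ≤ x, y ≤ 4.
The identity holds for every pair in the range. For instance at (x, y) = (3, 0): both sides equal 9.

Answer: Always true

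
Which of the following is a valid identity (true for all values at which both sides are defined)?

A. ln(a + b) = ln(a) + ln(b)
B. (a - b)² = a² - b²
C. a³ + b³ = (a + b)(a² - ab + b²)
C

A: fails at (2, 5) — LHS = ln(7) ≈ 1.946, RHS = ln(2) + ln(5) ≈ 2.303.
B: fails at (1, 5) — LHS = 16, RHS = -24.
C: holds — e.g. at (3, 7), both sides equal 370.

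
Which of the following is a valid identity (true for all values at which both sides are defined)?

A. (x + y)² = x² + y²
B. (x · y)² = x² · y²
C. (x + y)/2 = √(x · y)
B

A: fails at (1, 2) — LHS = 9, RHS = 5.
B: holds — e.g. at (2, 5), both sides equal 100.
C: fails at (1, 5) — LHS = 3, RHS = √(5) ≈ 2.236.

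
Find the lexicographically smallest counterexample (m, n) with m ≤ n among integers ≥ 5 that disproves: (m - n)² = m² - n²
(m, n) = (5, 6)

Substituting (5, 6) into the claim:
LHS = (5 - 6)² = 1
RHS = 5² - 6² = -11

Since LHS ≠ RHS, this pair disproves the claim, and no lexicographically smaller pair (m ≤ n, integers ≥ 5) does.

For instance (7, 10) is also a counterexample (LHS = 9, RHS = -51), but it's lexicographically larger.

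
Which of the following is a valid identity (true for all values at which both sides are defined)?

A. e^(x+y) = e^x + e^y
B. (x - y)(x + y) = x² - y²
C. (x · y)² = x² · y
A: fails at (1, 5) — LHS = e^6 ≈ 403.4, RHS = e + e^5 ≈ 151.1.
B: holds — e.g. at (1, 5), both sides equal -24.
C: fails at (3, 4) — LHS = 144, RHS = 36.

Answer: B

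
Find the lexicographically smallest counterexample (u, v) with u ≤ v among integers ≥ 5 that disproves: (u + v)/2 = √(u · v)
(u, v) = (5, 6)

At (5, 5): both sides equal 5, so it holds there.

Substituting (5, 6) into the claim:
LHS = (5 + 6)/2 = 11/2
RHS = √(5 · 6) = √(30) ≈ 5.477

Since LHS ≠ RHS, this pair disproves the claim, and no lexicographically smaller pair (u ≤ v, integers ≥ 5) does.

For instance (7, 10) is also a counterexample (LHS = 17/2, RHS = √(70) ≈ 8.367), but it's lexicographically larger.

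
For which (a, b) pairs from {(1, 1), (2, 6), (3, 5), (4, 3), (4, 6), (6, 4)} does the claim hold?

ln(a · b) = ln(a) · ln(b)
(1, 1)

Testing each pair:
(1, 1): LHS = 0, RHS = 0 → holds
(2, 6): LHS = ln(12) ≈ 2.485, RHS = ln(2)·ln(6) ≈ 1.242 → fails
(3, 5): LHS = ln(15) ≈ 2.708, RHS = ln(3)·ln(5) ≈ 1.768 → fails
(4, 3): LHS = ln(12) ≈ 2.485, RHS = ln(3)·ln(4) ≈ 1.523 → fails
(4, 6): LHS = ln(24) ≈ 3.178, RHS = ln(4)·ln(6) ≈ 2.484 → fails
(6, 4): LHS = ln(24) ≈ 3.178, RHS = ln(4)·ln(6) ≈ 2.484 → fails

1 of 6 pairs satisfies the claim.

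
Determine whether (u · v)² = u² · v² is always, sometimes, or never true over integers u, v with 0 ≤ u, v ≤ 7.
The identity holds for every pair in the range. For instance at (u, v) = (1, 2): both sides equal 4.

Answer: Always true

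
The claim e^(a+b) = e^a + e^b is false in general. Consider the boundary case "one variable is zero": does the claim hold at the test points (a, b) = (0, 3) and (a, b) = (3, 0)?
At (0, 3): LHS = e^3 ≈ 20.09 ≠ RHS = 1 + e^3 ≈ 21.09
At (3, 0): LHS = e^3 ≈ 20.09 ≠ RHS = 1 + e^3 ≈ 21.09

Answer: No, fails at both test points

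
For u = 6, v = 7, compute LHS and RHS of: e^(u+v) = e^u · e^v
LHS = e^(6+7) = e^13 ≈ 442413.4
RHS = e^6 · e^7 = e^13 ≈ 442413.4

LHS = RHS: the two sides agree.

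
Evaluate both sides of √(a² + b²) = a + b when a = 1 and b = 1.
LHS = √(1² + 1²) = √(2) ≈ 1.414
RHS = 1 + 1 = 2

LHS ≠ RHS (they differ by about 0.5858), so the equation does not hold here.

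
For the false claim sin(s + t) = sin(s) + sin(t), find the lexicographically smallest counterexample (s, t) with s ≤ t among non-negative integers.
At (0, 6): both sides equal sin(6) ≈ -0.2794, so it holds there.
At (0, 7): both sides equal sin(7) ≈ 0.657, so it holds there.

Substituting (1, 1) into the claim:
LHS = sin(1 + 1) = sin(2) ≈ 0.9093
RHS = sin(1) + sin(1) = 2·sin(1) ≈ 1.683

Since LHS ≠ RHS, this pair disproves the claim, and no lexicographically smaller pair (s ≤ t, non-negative integers) does.

For instance (5, 6) is also a counterexample (LHS = sin(11) ≈ -1, RHS = sin(5) + sin(6) ≈ -1.238), but it's lexicographically larger.

Answer: (s, t) = (1, 1)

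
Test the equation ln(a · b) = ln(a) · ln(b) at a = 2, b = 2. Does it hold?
Fails

Substituting a = 2, b = 2:

LHS = ln(2 · 2) = ln(4) ≈ 1.386
RHS = ln(2) · ln(2) = ln(2)² ≈ 0.4805

LHS ≠ RHS, so the equation does not hold at this point.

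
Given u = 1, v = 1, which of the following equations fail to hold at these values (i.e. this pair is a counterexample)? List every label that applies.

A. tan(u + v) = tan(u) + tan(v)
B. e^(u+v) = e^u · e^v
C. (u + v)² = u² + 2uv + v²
Evaluating each claim at the given values:
A. LHS = tan(2) ≈ -2.185, RHS = 2·tan(1) ≈ 3.115 → fails here (LHS ≠ RHS)
B. LHS = e^2 ≈ 7.389, RHS = e^2 ≈ 7.389 → holds here (LHS = RHS)
C. LHS = 4, RHS = 4 → holds here (LHS = RHS)

Answer: A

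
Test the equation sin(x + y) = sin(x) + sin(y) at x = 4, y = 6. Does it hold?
Fails

Substituting x = 4, y = 6:

LHS = sin(4 + 6) = sin(10) ≈ -0.544
RHS = sin(4) + sin(6) ≈ -1.036

LHS ≠ RHS, so the equation does not hold at this point.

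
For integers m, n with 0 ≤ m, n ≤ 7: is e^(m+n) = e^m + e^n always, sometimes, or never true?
Never true

The claim fails for every pair in the range. For instance at (m, n) = (4, 4): LHS = e^8 ≈ 2981, RHS = 2·e^4 ≈ 109.2.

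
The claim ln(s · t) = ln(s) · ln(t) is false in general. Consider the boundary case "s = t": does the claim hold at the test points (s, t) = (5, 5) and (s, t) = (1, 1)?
Only at (1, 1)

At (5, 5): LHS = ln(25) ≈ 3.219 ≠ RHS = ln(5)² ≈ 2.59
At (1, 1): LHS = 0, RHS = 0 → equal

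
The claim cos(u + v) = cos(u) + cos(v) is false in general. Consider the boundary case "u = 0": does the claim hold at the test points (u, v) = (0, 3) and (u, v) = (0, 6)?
No, fails at both test points

At (0, 3): LHS = cos(3) ≈ -0.99 ≠ RHS = cos(3) + 1 ≈ 0.01001
At (0, 6): LHS = cos(6) ≈ 0.9602 ≠ RHS = cos(6) + 1 ≈ 1.96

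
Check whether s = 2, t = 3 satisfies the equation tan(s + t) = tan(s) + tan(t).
Fails

Substituting s = 2, t = 3:

LHS = tan(2 + 3) = tan(5) ≈ -3.381
RHS = tan(2) + tan(3) ≈ -2.328

LHS ≠ RHS, so the equation does not hold at this point.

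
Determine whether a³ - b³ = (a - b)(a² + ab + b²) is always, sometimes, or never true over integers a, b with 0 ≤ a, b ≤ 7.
Always true

The identity holds for every pair in the range. For instance at (a, b) = (4, 2): both sides equal 56.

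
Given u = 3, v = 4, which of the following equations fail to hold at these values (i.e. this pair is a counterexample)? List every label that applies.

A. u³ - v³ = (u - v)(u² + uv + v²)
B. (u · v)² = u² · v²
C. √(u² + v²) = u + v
Evaluating each claim at the given values:
A. LHS = -37, RHS = -37 → holds here (LHS = RHS)
B. LHS = 144, RHS = 144 → holds here (LHS = RHS)
C. LHS = 5, RHS = 7 → fails here (LHS ≠ RHS)

Answer: C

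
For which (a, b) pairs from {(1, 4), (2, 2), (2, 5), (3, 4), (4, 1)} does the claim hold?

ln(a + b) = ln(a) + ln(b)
Testing each pair:
(1, 4): LHS = ln(5) ≈ 1.609, RHS = ln(4) ≈ 1.386 → fails
(2, 2): LHS = ln(4) ≈ 1.386, RHS = 2·ln(2) ≈ 1.386 → holds
(2, 5): LHS = ln(7) ≈ 1.946, RHS = ln(2) + ln(5) ≈ 2.303 → fails
(3, 4): LHS = ln(7) ≈ 1.946, RHS = ln(3) + ln(4) ≈ 2.485 → fails
(4, 1): LHS = ln(5) ≈ 1.609, RHS = ln(4) ≈ 1.386 → fails

1 of 5 pairs satisfies the claim.

Answer: (2, 2)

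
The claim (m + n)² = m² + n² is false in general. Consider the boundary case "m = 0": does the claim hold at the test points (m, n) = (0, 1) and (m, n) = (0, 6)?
At (0, 1): LHS = 1, RHS = 1 → equal
At (0, 6): LHS = 36, RHS = 36 → equal

So the claim does hold at both of these boundary points, even though it is not an identity.

Answer: Yes, holds at both test points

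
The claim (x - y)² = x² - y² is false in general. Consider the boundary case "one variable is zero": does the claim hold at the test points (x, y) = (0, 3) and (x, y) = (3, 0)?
At (0, 3): LHS = 9 ≠ RHS = -9
At (3, 0): LHS = 9, RHS = 9 → equal

Answer: Only at (3, 0)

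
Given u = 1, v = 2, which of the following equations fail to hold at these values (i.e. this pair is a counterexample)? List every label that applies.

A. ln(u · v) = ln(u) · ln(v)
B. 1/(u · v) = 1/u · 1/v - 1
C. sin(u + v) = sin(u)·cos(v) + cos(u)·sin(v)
A, B

Evaluating each claim at the given values:
A. LHS = ln(2) ≈ 0.6931, RHS = 0 → fails here (LHS ≠ RHS)
B. LHS = 1/2, RHS = -1/2 → fails here (LHS ≠ RHS)
C. LHS = sin(3) ≈ 0.1411, RHS = sin(1)·cos(2) + sin(2)·cos(1) ≈ 0.1411 → holds here (LHS = RHS)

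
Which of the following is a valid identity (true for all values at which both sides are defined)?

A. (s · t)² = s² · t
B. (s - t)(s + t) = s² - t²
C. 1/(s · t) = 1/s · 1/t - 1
B

A: fails at (2, 2) — LHS = 16, RHS = 8.
B: holds — e.g. at (1, 1), both sides equal 0.
C: fails at (1, 1) — LHS = 1, RHS = 0.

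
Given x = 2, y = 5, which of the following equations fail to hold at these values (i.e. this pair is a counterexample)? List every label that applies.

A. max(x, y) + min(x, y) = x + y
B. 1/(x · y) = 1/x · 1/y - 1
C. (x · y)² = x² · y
B, C

Evaluating each claim at the given values:
A. LHS = 7, RHS = 7 → holds here (LHS = RHS)
B. LHS = 1/10, RHS = -9/10 → fails here (LHS ≠ RHS)
C. LHS = 100, RHS = 20 → fails here (LHS ≠ RHS)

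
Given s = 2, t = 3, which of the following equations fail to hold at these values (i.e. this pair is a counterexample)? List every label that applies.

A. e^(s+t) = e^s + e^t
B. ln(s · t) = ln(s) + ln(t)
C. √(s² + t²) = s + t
A, C

Evaluating each claim at the given values:
A. LHS = e^5 ≈ 148.4, RHS = e^2 + e^3 ≈ 27.47 → fails here (LHS ≠ RHS)
B. LHS = ln(6) ≈ 1.792, RHS = ln(2) + ln(3) ≈ 1.792 → holds here (LHS = RHS)
C. LHS = √(13) ≈ 3.606, RHS = 5 → fails here (LHS ≠ RHS)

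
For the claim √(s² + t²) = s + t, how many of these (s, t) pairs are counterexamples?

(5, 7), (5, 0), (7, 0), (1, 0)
Testing each pair:
(5, 7): LHS = √(74) ≈ 8.602, RHS = 12 → counterexample
(5, 0): LHS = 5, RHS = 5 → satisfies claim
(7, 0): LHS = 7, RHS = 7 → satisfies claim
(1, 0): LHS = 1, RHS = 1 → satisfies claim

That makes 1 counterexample.

Answer: 1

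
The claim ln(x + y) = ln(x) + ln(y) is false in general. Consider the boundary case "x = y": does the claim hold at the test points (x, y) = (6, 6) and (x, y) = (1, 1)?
At (6, 6): LHS = ln(12) ≈ 2.485 ≠ RHS = 2·ln(6) ≈ 3.584
At (1, 1): LHS = ln(2) ≈ 0.6931 ≠ RHS = 0

Answer: No, fails at both test points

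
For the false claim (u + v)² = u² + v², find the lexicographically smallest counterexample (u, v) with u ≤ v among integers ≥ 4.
Substituting (4, 4) into the claim:
LHS = (4 + 4)² = 64
RHS = 4² + 4² = 32

Since LHS ≠ RHS, this pair disproves the claim, and no lexicographically smaller pair (u ≤ v, integers ≥ 4) does.

For instance (5, 6) is also a counterexample (LHS = 121, RHS = 61), but it's lexicographically larger.

Answer: (u, v) = (4, 4)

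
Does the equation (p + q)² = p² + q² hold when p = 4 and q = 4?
Substituting p = 4, q = 4:

LHS = (4 + 4)² = 64
RHS = 4² + 4² = 32

LHS ≠ RHS, so the equation does not hold at this point.

Answer: Fails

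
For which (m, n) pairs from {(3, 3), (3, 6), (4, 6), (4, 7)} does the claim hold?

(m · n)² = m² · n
None

Testing each pair:
(3, 3): LHS = 81, RHS = 27 → fails
(3, 6): LHS = 324, RHS = 54 → fails
(4, 6): LHS = 576, RHS = 96 → fails
(4, 7): LHS = 784, RHS = 112 → fails

No pair satisfies the claim.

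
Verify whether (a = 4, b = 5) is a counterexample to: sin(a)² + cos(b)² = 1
Substituting a = 4, b = 5:
LHS = sin(4)² + cos(5)² ≈ 0.6532
RHS = 1

Since LHS ≠ RHS, this pair disproves the claim.

Answer: Yes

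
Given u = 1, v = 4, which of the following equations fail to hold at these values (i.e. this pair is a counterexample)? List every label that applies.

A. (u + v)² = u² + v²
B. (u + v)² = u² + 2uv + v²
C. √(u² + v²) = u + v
A, C

Evaluating each claim at the given values:
A. LHS = 25, RHS = 17 → fails here (LHS ≠ RHS)
B. LHS = 25, RHS = 25 → holds here (LHS = RHS)
C. LHS = √(17) ≈ 4.123, RHS = 5 → fails here (LHS ≠ RHS)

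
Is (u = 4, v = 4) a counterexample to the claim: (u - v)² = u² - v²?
Substituting u = 4, v = 4:
LHS = (4 - 4)² = 0
RHS = 4² - 4² = 0

The sides agree, so this pair does not disprove the claim.

Answer: No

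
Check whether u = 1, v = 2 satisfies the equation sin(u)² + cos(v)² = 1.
Fails

Substituting u = 1, v = 2:

LHS = sin(1)² + cos(2)² ≈ 0.8813
RHS = 1

LHS ≠ RHS, so the equation does not hold at this point.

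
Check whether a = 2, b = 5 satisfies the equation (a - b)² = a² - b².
Substituting a = 2, b = 5:

LHS = (2 - 5)² = 9
RHS = 2² - 5² = -21

LHS ≠ RHS, so the equation does not hold at this point.

Answer: Fails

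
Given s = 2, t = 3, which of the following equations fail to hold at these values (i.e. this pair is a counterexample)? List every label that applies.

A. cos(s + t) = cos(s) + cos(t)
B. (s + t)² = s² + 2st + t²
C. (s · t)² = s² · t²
A

Evaluating each claim at the given values:
A. LHS = cos(5) ≈ 0.2837, RHS = cos(3) + cos(2) ≈ -1.406 → fails here (LHS ≠ RHS)
B. LHS = 25, RHS = 25 → holds here (LHS = RHS)
C. LHS = 36, RHS = 36 → holds here (LHS = RHS)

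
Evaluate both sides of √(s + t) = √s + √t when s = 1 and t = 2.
LHS = √(1 + 2) = √(3) ≈ 1.732
RHS = √1 + √2 = 1 + √(2) ≈ 2.414

LHS ≠ RHS (they differ by about 0.6822), so the equation does not hold here.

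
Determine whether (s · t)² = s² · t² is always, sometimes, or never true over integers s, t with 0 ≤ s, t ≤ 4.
Always true

The identity holds for every pair in the range. For instance at (s, t) = (2, 4): both sides equal 64.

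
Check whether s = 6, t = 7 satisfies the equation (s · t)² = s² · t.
Fails

Substituting s = 6, t = 7:

LHS = (6 · 7)² = 1764
RHS = 6² · 7 = 252

LHS ≠ RHS, so the equation does not hold at this point.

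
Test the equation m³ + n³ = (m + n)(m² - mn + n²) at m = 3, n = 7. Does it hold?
Substituting m = 3, n = 7:

LHS = 3³ + 7³ = 370
RHS = (3 + 7)(3² - 3·7 + 7²) = 370

LHS = RHS, so the equation holds at this point.

Answer: Holds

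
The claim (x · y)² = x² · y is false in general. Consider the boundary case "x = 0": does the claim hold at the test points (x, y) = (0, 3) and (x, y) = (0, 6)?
Yes, holds at both test points

At (0, 3): LHS = 0, RHS = 0 → equal
At (0, 6): LHS = 0, RHS = 0 → equal

So the claim does hold at both of these boundary points, even though it is not an identity.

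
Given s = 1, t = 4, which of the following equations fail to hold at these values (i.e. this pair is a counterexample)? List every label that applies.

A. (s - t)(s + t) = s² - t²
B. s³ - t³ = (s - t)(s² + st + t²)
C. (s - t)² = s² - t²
C

Evaluating each claim at the given values:
A. LHS = -15, RHS = -15 → holds here (LHS = RHS)
B. LHS = -63, RHS = -63 → holds here (LHS = RHS)
C. LHS = 9, RHS = -15 → fails here (LHS ≠ RHS)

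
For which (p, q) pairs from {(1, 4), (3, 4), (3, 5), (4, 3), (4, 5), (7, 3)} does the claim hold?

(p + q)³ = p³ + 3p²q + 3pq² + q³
All pairs

Testing each pair:
(1, 4): LHS = 125, RHS = 125 → holds
(3, 4): LHS = 343, RHS = 343 → holds
(3, 5): LHS = 512, RHS = 512 → holds
(4, 3): LHS = 343, RHS = 343 → holds
(4, 5): LHS = 729, RHS = 729 → holds
(7, 3): LHS = 1000, RHS = 1000 → holds

Every pair satisfies the claim.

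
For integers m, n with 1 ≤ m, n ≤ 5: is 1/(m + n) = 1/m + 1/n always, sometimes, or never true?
The claim fails for every pair in the range. For instance at (m, n) = (1, 2): LHS = 1/3, RHS = 3/2.

Answer: Never true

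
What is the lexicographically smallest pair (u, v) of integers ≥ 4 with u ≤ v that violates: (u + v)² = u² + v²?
Substituting (4, 4) into the claim:
LHS = (4 + 4)² = 64
RHS = 4² + 4² = 32

Since LHS ≠ RHS, this pair disproves the claim, and no lexicographically smaller pair (u ≤ v, integers ≥ 4) does.

For instance (6, 11) is also a counterexample (LHS = 289, RHS = 157), but it's lexicographically larger.

Answer: (u, v) = (4, 4)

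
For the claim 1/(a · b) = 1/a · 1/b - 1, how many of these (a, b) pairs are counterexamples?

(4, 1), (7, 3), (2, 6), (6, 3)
4

Testing each pair:
(4, 1): LHS = 1/4, RHS = -3/4 → counterexample
(7, 3): LHS = 1/21, RHS = -20/21 → counterexample
(2, 6): LHS = 1/12, RHS = -11/12 → counterexample
(6, 3): LHS = 1/18, RHS = -17/18 → counterexample

That makes 4 counterexamples.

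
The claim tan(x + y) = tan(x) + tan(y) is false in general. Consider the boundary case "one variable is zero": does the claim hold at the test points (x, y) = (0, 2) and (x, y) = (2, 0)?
Yes, holds at both test points

At (0, 2): LHS = tan(2) ≈ -2.185, RHS = tan(2) ≈ -2.185 → equal
At (2, 0): LHS = tan(2) ≈ -2.185, RHS = tan(2) ≈ -2.185 → equal

So the claim does hold at both of these boundary points, even though it is not an identity.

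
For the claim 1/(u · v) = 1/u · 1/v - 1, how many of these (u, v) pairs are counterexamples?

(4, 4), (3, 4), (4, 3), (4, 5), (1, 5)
5

Testing each pair:
(4, 4): LHS = 1/16, RHS = -15/16 → counterexample
(3, 4): LHS = 1/12, RHS = -11/12 → counterexample
(4, 3): LHS = 1/12, RHS = -11/12 → counterexample
(4, 5): LHS = 1/20, RHS = -19/20 → counterexample
(1, 5): LHS = 1/5, RHS = -4/5 → counterexample

That makes 5 counterexamples.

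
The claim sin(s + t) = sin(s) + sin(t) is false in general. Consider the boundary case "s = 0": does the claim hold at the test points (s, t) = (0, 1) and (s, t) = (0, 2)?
At (0, 1): LHS = sin(1) ≈ 0.8415, RHS = sin(1) ≈ 0.8415 → equal
At (0, 2): LHS = sin(2) ≈ 0.9093, RHS = sin(2) ≈ 0.9093 → equal

So the claim does hold at both of these boundary points, even though it is not an identity.

Answer: Yes, holds at both test points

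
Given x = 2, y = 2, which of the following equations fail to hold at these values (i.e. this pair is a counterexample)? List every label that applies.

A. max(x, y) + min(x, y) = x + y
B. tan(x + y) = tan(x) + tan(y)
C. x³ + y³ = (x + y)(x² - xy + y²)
Evaluating each claim at the given values:
A. LHS = 4, RHS = 4 → holds here (LHS = RHS)
B. LHS = tan(4) ≈ 1.158, RHS = 2·tan(2) ≈ -4.37 → fails here (LHS ≠ RHS)
C. LHS = 16, RHS = 16 → holds here (LHS = RHS)

Answer: B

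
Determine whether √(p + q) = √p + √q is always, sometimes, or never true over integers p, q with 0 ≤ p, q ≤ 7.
It holds at (p, q) = (7, 0) (both sides equal √(7) ≈ 2.646), but fails at (p, q) = (6, 4) (LHS = √(10) ≈ 3.162, RHS = 2 + √(6) ≈ 4.449).

Answer: Sometimes true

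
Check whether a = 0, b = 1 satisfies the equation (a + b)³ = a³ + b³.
Substituting a = 0, b = 1:

LHS = (0 + 1)³ = 1
RHS = 0³ + 1³ = 1

LHS = RHS, so the equation holds at this point.

Answer: Holds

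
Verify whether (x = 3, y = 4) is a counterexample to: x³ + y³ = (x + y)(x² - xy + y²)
No

Substituting x = 3, y = 4:
LHS = 3³ + 4³ = 91
RHS = (3 + 4)(3² - 3·4 + 4²) = 91

The sides agree, so this pair does not disprove the claim.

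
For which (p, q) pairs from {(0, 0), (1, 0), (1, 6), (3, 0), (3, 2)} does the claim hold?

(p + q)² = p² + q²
Testing each pair:
(0, 0): LHS = 0, RHS = 0 → holds
(1, 0): LHS = 1, RHS = 1 → holds
(1, 6): LHS = 49, RHS = 37 → fails
(3, 0): LHS = 9, RHS = 9 → holds
(3, 2): LHS = 25, RHS = 13 → fails

3 of 5 pairs satisfy the claim.

Answer: (0, 0), (1, 0), (3, 0)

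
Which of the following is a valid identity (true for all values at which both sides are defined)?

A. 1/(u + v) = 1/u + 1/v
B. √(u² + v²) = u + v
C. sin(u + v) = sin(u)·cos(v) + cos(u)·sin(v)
C

A: fails at (2, 3) — LHS = 1/5, RHS = 5/6.
B: fails at (5, 8) — LHS = √(89) ≈ 9.434, RHS = 13.
C: holds — e.g. at (2, 2), both sides equal sin(4) ≈ -0.7568.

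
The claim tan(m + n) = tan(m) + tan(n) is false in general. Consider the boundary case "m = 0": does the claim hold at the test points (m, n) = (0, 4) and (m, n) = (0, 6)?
Yes, holds at both test points

At (0, 4): LHS = tan(4) ≈ 1.158, RHS = tan(4) ≈ 1.158 → equal
At (0, 6): LHS = tan(6) ≈ -0.291, RHS = tan(6) ≈ -0.291 → equal

So the claim does hold at both of these boundary points, even though it is not an identity.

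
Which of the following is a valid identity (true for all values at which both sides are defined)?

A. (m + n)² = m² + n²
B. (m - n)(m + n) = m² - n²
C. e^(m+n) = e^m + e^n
A: fails at (1, 1) — LHS = 4, RHS = 2.
B: holds — e.g. at (3, 7), both sides equal -40.
C: fails at (1, 4) — LHS = e^5 ≈ 148.4, RHS = e + e^4 ≈ 57.32.

Answer: B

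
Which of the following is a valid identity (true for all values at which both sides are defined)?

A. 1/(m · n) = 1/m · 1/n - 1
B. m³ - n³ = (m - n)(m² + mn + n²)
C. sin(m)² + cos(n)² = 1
B

A: fails at (2, 2) — LHS = 1/4, RHS = -3/4.
B: holds — e.g. at (0, 1), both sides equal -1.
C: fails at (2, 4) — LHS = cos(4)² + sin(2)² ≈ 1.254, RHS = 1.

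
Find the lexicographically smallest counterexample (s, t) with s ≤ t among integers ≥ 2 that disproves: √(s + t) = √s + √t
(s, t) = (2, 2)

Substituting (2, 2) into the claim:
LHS = √(2 + 2) = 2
RHS = √2 + √2 = 2·√(2) ≈ 2.828

Since LHS ≠ RHS, this pair disproves the claim, and no lexicographically smaller pair (s ≤ t, integers ≥ 2) does.

For instance (2, 9) is also a counterexample (LHS = √(11) ≈ 3.317, RHS = √(2) + 3 ≈ 4.414), but it's lexicographically larger.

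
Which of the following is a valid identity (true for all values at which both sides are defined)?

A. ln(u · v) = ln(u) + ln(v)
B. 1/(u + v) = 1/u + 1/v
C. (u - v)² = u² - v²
A: holds — e.g. at (3, 3), both sides equal ln(9) ≈ 2.197.
B: fails at (1, 5) — LHS = 1/6, RHS = 6/5.
C: fails at (1, 2) — LHS = 1, RHS = -3.

Answer: A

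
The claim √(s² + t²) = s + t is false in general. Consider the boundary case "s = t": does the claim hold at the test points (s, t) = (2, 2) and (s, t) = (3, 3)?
No, fails at both test points

At (2, 2): LHS = 2·√(2) ≈ 2.828 ≠ RHS = 4
At (3, 3): LHS = 3·√(2) ≈ 4.243 ≠ RHS = 6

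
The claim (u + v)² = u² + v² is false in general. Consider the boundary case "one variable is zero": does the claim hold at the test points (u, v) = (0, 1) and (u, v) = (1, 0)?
At (0, 1): LHS = 1, RHS = 1 → equal
At (1, 0): LHS = 1, RHS = 1 → equal

So the claim does hold at both of these boundary points, even though it is not an identity.

Answer: Yes, holds at both test points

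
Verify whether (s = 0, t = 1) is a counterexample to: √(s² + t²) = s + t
No

Substituting s = 0, t = 1:
LHS = √(0² + 1²) = 1
RHS = 0 + 1 = 1

The sides agree, so this pair does not disprove the claim.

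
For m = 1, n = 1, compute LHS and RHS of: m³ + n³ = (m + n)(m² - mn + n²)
LHS = 1³ + 1³ = 2
RHS = (1 + 1)(1² - 1·1 + 1²) = 2

LHS = RHS: the two sides agree.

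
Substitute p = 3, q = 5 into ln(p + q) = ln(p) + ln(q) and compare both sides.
LHS = ln(3 + 5) = ln(8) ≈ 2.079
RHS = ln(3) + ln(5) ≈ 2.708

LHS ≠ RHS (they differ by about 0.6286), so the equation does not hold here.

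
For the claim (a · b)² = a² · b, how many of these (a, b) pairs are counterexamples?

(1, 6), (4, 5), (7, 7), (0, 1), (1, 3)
Testing each pair:
(1, 6): LHS = 36, RHS = 6 → counterexample
(4, 5): LHS = 400, RHS = 80 → counterexample
(7, 7): LHS = 2401, RHS = 343 → counterexample
(0, 1): LHS = 0, RHS = 0 → satisfies claim
(1, 3): LHS = 9, RHS = 3 → counterexample

That makes 4 counterexamples.

Answer: 4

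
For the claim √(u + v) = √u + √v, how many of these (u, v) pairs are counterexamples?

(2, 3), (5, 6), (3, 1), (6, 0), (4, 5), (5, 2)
Testing each pair:
(2, 3): LHS = √(5) ≈ 2.236, RHS = √(2) + √(3) ≈ 3.146 → counterexample
(5, 6): LHS = √(11) ≈ 3.317, RHS = √(5) + √(6) ≈ 4.686 → counterexample
(3, 1): LHS = 2, RHS = 1 + √(3) ≈ 2.732 → counterexample
(6, 0): LHS = √(6) ≈ 2.449, RHS = √(6) ≈ 2.449 → satisfies claim
(4, 5): LHS = 3, RHS = 2 + √(5) ≈ 4.236 → counterexample
(5, 2): LHS = √(7) ≈ 2.646, RHS = √(2) + √(5) ≈ 3.65 → counterexample

That makes 5 counterexamples.

Answer: 5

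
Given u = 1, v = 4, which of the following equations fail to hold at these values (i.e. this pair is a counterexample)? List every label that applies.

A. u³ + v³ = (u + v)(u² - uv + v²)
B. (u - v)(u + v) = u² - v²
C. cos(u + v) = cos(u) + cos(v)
Evaluating each claim at the given values:
A. LHS = 65, RHS = 65 → holds here (LHS = RHS)
B. LHS = -15, RHS = -15 → holds here (LHS = RHS)
C. LHS = cos(5) ≈ 0.2837, RHS = cos(4) + cos(1) ≈ -0.1133 → fails here (LHS ≠ RHS)

Answer: C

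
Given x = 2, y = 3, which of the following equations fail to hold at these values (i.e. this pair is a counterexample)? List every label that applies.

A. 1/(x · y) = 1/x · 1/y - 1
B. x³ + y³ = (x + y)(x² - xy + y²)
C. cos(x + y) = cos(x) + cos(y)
A, C

Evaluating each claim at the given values:
A. LHS = 1/6, RHS = -5/6 → fails here (LHS ≠ RHS)
B. LHS = 35, RHS = 35 → holds here (LHS = RHS)
C. LHS = cos(5) ≈ 0.2837, RHS = cos(3) + cos(2) ≈ -1.406 → fails here (LHS ≠ RHS)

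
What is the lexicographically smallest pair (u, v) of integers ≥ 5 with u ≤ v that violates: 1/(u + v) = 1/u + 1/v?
Substituting (5, 5) into the claim:
LHS = 1/(5 + 5) = 1/10
RHS = 1/5 + 1/5 = 2/5

Since LHS ≠ RHS, this pair disproves the claim, and no lexicographically smaller pair (u ≤ v, integers ≥ 5) does.

For instance (11, 12) is also a counterexample (LHS = 1/23, RHS = 23/132), but it's lexicographically larger.

Answer: (u, v) = (5, 5)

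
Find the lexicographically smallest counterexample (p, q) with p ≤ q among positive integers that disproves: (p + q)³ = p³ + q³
Substituting (1, 1) into the claim:
LHS = (1 + 1)³ = 8
RHS = 1³ + 1³ = 2

Since LHS ≠ RHS, this pair disproves the claim, and no lexicographically smaller pair (p ≤ q, positive integers) does.

For instance (5, 7) is also a counterexample (LHS = 1728, RHS = 468), but it's lexicographically larger.

Answer: (p, q) = (1, 1)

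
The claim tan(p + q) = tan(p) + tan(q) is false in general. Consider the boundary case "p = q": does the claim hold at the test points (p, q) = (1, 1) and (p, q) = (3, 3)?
At (1, 1): LHS = tan(2) ≈ -2.185 ≠ RHS = 2·tan(1) ≈ 3.115
At (3, 3): LHS = tan(6) ≈ -0.291 ≠ RHS = 2·tan(3) ≈ -0.2851

Answer: No, fails at both test points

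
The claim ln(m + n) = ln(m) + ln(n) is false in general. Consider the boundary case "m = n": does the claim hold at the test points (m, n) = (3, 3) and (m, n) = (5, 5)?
No, fails at both test points

At (3, 3): LHS = ln(6) ≈ 1.792 ≠ RHS = 2·ln(3) ≈ 2.197
At (5, 5): LHS = ln(10) ≈ 2.303 ≠ RHS = 2·ln(5) ≈ 3.219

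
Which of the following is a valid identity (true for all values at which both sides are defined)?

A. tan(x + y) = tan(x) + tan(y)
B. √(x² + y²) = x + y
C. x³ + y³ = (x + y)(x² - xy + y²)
C

A: fails at (4, 5) — LHS = tan(9) ≈ -0.4523, RHS = tan(5) + tan(4) ≈ -2.223.
B: fails at (1, 1) — LHS = √(2) ≈ 1.414, RHS = 2.
C: holds — e.g. at (1, 1), both sides equal 2.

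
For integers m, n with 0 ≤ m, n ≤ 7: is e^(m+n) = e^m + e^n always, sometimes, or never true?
Never true

The claim fails for every pair in the range. For instance at (m, n) = (4, 1): LHS = e^5 ≈ 148.4, RHS = e + e^4 ≈ 57.32.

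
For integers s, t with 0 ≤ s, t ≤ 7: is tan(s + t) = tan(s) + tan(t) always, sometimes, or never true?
Sometimes true

It holds at (s, t) = (0, 4) (both sides equal tan(4) ≈ 1.158), but fails at (s, t) = (7, 5) (LHS = tan(12) ≈ -0.6359, RHS = tan(5) + tan(7) ≈ -2.509).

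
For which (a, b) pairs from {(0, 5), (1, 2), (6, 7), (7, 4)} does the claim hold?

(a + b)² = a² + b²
Testing each pair:
(0, 5): LHS = 25, RHS = 25 → holds
(1, 2): LHS = 9, RHS = 5 → fails
(6, 7): LHS = 169, RHS = 85 → fails
(7, 4): LHS = 121, RHS = 65 → fails

1 of 4 pairs satisfies the claim.

Answer: (0, 5)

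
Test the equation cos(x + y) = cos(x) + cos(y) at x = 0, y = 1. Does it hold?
Fails

Substituting x = 0, y = 1:

LHS = cos(0 + 1) = cos(1) ≈ 0.5403
RHS = cos(0) + cos(1) = cos(1) + 1 ≈ 1.54

LHS ≠ RHS, so the equation does not hold at this point.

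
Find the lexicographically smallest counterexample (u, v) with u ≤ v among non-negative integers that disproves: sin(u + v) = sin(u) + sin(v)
At (0, 0): both sides equal 0, so it holds there.
At (0, 2): both sides equal sin(2) ≈ 0.9093, so it holds there.

Substituting (1, 1) into the claim:
LHS = sin(1 + 1) = sin(2) ≈ 0.9093
RHS = sin(1) + sin(1) = 2·sin(1) ≈ 1.683

Since LHS ≠ RHS, this pair disproves the claim, and no lexicographically smaller pair (u ≤ v, non-negative integers) does.

For instance (3, 3) is also a counterexample (LHS = sin(6) ≈ -0.2794, RHS = 2·sin(3) ≈ 0.2822), but it's lexicographically larger.

Answer: (u, v) = (1, 1)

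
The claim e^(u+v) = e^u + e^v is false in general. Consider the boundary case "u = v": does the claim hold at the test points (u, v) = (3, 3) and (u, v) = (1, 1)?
No, fails at both test points

At (3, 3): LHS = e^6 ≈ 403.4 ≠ RHS = 2·e^3 ≈ 40.17
At (1, 1): LHS = e^2 ≈ 7.389 ≠ RHS = 2·e ≈ 5.437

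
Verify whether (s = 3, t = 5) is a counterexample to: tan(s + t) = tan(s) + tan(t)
Yes

Substituting s = 3, t = 5:
LHS = tan(3 + 5) = tan(8) ≈ -6.8
RHS = tan(3) + tan(5) ≈ -3.523

Since LHS ≠ RHS, this pair disproves the claim.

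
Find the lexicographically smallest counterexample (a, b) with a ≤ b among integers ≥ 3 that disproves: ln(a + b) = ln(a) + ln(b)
Substituting (3, 3) into the claim:
LHS = ln(3 + 3) = ln(6) ≈ 1.792
RHS = ln(3) + ln(3) = 2·ln(3) ≈ 2.197

Since LHS ≠ RHS, this pair disproves the claim, and no lexicographically smaller pair (a ≤ b, integers ≥ 3) does.

For instance (8, 9) is also a counterexample (LHS = ln(17) ≈ 2.833, RHS = ln(8) + ln(9) ≈ 4.277), but it's lexicographically larger.

Answer: (a, b) = (3, 3)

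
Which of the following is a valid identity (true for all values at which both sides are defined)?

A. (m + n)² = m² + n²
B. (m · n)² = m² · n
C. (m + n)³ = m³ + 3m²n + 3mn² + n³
A: fails at (4, 6) — LHS = 100, RHS = 52.
B: fails at (3, 7) — LHS = 441, RHS = 63.
C: holds — e.g. at (4, 5), both sides equal 729.

Answer: C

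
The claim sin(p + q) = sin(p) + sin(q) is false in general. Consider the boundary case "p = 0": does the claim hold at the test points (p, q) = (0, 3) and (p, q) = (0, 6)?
At (0, 3): LHS = sin(3) ≈ 0.1411, RHS = sin(3) ≈ 0.1411 → equal
At (0, 6): LHS = sin(6) ≈ -0.2794, RHS = sin(6) ≈ -0.2794 → equal

So the claim does hold at both of these boundary points, even though it is not an identity.

Answer: Yes, holds at both test points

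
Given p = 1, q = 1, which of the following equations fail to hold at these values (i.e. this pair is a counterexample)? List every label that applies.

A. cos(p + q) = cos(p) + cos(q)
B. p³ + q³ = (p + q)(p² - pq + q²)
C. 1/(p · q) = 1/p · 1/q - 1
Evaluating each claim at the given values:
A. LHS = cos(2) ≈ -0.4161, RHS = 2·cos(1) ≈ 1.081 → fails here (LHS ≠ RHS)
B. LHS = 2, RHS = 2 → holds here (LHS = RHS)
C. LHS = 1, RHS = 0 → fails here (LHS ≠ RHS)

Answer: A, C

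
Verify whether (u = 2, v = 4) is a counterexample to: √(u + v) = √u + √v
Yes

Substituting u = 2, v = 4:
LHS = √(2 + 4) = √(6) ≈ 2.449
RHS = √2 + √4 = √(2) + 2 ≈ 3.414

Since LHS ≠ RHS, this pair disproves the claim.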